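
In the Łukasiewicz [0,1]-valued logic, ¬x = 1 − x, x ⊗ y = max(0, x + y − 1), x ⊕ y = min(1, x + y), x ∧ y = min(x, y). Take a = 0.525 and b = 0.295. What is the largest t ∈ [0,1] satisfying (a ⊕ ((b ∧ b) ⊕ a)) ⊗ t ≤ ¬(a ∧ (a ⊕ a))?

0.475

b ∧ b = min(0.295, 0.295) = 0.295
(b ∧ b) ⊕ a = min(1, 0.295 + 0.525) = min(1, 0.820) = 0.820
a ⊕ ((b ∧ b) ⊕ a) = min(1, 0.525 + 0.820) = min(1, 1.345) = 1.000
So the left factor is a ⊕ ((b ∧ b) ⊕ a) = 1.000.
a ⊕ a = min(1, 0.525 + 0.525) = min(1, 1.050) = 1.000
a ∧ (a ⊕ a) = min(0.525, 1.000) = 0.525
¬(a ∧ (a ⊕ a)) = 1 − 0.525 = 0.475
So the right-hand bound is ¬(a ∧ (a ⊕ a)) = 0.475.
The residuum of the Łukasiewicz t-norm gives the supremum: min(1, 1 − 1.000 + 0.475).
1 − 1.000 + 0.475 = 0.475, so t = min(1, 0.475) = 0.475.
Check: 1.000 ⊗ 0.475 = max(0, 0.475) = 0.475 ≤ 0.475.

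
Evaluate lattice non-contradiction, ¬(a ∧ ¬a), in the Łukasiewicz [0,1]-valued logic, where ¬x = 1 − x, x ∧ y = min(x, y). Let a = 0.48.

¬a = 1 − 0.48 = 0.52
a ∧ ¬a = min(0.48, 0.52) = 0.48
¬(a ∧ ¬a) = 1 − 0.48 = 0.52
(The value 0.52 < 1 shows this instance is not satisfied; not a Ł∞-tautology — its value is 1 − min(a, 1−a).)

0.52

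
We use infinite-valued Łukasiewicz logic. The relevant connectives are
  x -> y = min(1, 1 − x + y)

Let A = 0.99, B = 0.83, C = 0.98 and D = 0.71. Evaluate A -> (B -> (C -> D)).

C -> D = min(1, 1 − 0.98 + 0.71) = min(1, 0.73) = 0.73
B -> (C -> D) = min(1, 1 − 0.83 + 0.73) = min(1, 0.90) = 0.90
A -> (B -> (C -> D)) = min(1, 1 − 0.99 + 0.90) = min(1, 0.91) = 0.91

0.91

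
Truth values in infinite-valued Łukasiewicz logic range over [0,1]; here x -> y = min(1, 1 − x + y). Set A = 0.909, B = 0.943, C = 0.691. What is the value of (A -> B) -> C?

0.691

A -> B = min(1, 1 − 0.909 + 0.943) = min(1, 1.034) = 1.000
(A -> B) -> C = min(1, 1 − 1.000 + 0.691) = min(1, 0.691) = 0.691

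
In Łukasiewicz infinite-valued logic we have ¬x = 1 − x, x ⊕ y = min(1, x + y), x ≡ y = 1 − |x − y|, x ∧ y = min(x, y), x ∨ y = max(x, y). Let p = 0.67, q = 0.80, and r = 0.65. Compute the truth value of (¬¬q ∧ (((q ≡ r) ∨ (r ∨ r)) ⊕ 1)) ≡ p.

¬q = 1 − 0.80 = 0.20
¬¬q = 1 − 0.20 = 0.80
q ≡ r = 1 − |0.80 − 0.65| = 1 − 0.15 = 0.85
r ∨ r = max(0.65, 0.65) = 0.65
(q ≡ r) ∨ (r ∨ r) = max(0.85, 0.65) = 0.85
((q ≡ r) ∨ (r ∨ r)) ⊕ 1 = min(1, 0.85 + 1.00) = min(1, 1.85) = 1.00
¬¬q ∧ (((q ≡ r) ∨ (r ∨ r)) ⊕ 1) = min(0.80, 1.00) = 0.80
(¬¬q ∧ (((q ≡ r) ∨ (r ∨ r)) ⊕ 1)) ≡ p = 1 − |0.80 − 0.67| = 1 − 0.13 = 0.87

0.87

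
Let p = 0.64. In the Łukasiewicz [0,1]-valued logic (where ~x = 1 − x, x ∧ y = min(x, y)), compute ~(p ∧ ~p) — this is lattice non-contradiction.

0.64

~p = 1 − 0.64 = 0.36
p ∧ ~p = min(0.64, 0.36) = 0.36
~(p ∧ ~p) = 1 − 0.36 = 0.64
(The value 0.64 < 1 shows this instance is not satisfied; not a Ł∞-tautology — its value is 1 − min(a, 1−a).)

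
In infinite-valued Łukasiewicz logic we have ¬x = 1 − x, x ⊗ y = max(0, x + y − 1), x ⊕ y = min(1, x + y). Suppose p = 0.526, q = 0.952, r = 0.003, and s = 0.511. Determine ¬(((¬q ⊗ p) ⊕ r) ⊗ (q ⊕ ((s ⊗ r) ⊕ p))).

¬q = 1 − 0.952 = 0.048
¬q ⊗ p = max(0, 0.048 + 0.526 − 1) = max(0, -0.426) = 0.000
(¬q ⊗ p) ⊕ r = min(1, 0.000 + 0.003) = min(1, 0.003) = 0.003
s ⊗ r = max(0, 0.511 + 0.003 − 1) = max(0, -0.486) = 0.000
(s ⊗ r) ⊕ p = min(1, 0.000 + 0.526) = min(1, 0.526) = 0.526
q ⊕ ((s ⊗ r) ⊕ p) = min(1, 0.952 + 0.526) = min(1, 1.478) = 1.000
((¬q ⊗ p) ⊕ r) ⊗ (q ⊕ ((s ⊗ r) ⊕ p)) = max(0, 0.003 + 1.000 − 1) = max(0, 0.003) = 0.003
¬(((¬q ⊗ p) ⊕ r) ⊗ (q ⊕ ((s ⊗ r) ⊕ p))) = 1 − 0.003 = 0.997

0.997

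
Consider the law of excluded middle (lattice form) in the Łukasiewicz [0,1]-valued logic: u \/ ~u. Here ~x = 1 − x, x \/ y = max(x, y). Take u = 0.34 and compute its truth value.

~u = 1 − 0.34 = 0.66
u \/ ~u = max(0.34, 0.66) = 0.66
(The value 0.66 < 1 shows this instance is not satisfied; not a Ł∞-tautology — its value is max(a, 1−a).)

0.66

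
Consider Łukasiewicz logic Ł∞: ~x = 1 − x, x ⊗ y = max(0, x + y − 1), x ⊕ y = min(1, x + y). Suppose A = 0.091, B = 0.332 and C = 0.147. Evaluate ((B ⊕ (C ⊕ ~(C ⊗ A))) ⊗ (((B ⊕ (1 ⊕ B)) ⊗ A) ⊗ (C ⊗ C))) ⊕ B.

C ⊗ A = max(0, 0.147 + 0.091 − 1) = max(0, -0.762) = 0.000
~(C ⊗ A) = 1 − 0.000 = 1.000
C ⊕ ~(C ⊗ A) = min(1, 0.147 + 1.000) = min(1, 1.147) = 1.000
B ⊕ (C ⊕ ~(C ⊗ A)) = min(1, 0.332 + 1.000) = min(1, 1.332) = 1.000
1 ⊕ B = min(1, 1.000 + 0.332) = min(1, 1.332) = 1.000
B ⊕ (1 ⊕ B) = min(1, 0.332 + 1.000) = min(1, 1.332) = 1.000
(B ⊕ (1 ⊕ B)) ⊗ A = max(0, 1.000 + 0.091 − 1) = max(0, 0.091) = 0.091
C ⊗ C = max(0, 0.147 + 0.147 − 1) = max(0, -0.706) = 0.000
((B ⊕ (1 ⊕ B)) ⊗ A) ⊗ (C ⊗ C) = max(0, 0.091 + 0.000 − 1) = max(0, -0.909) = 0.000
(B ⊕ (C ⊕ ~(C ⊗ A))) ⊗ (((B ⊕ (1 ⊕ B)) ⊗ A) ⊗ (C ⊗ C)) = max(0, 1.000 + 0.000 − 1) = max(0, 0.000) = 0.000
((B ⊕ (C ⊕ ~(C ⊗ A))) ⊗ (((B ⊕ (1 ⊕ B)) ⊗ A) ⊗ (C ⊗ C))) ⊕ B = min(1, 0.000 + 0.332) = min(1, 0.332) = 0.332

0.332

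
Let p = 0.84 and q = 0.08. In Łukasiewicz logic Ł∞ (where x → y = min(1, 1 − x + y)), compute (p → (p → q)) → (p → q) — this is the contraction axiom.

0.84

p → q = min(1, 1 − 0.84 + 0.08) = min(1, 0.24) = 0.24
p → (p → q) = min(1, 1 − 0.84 + 0.24) = min(1, 0.40) = 0.40
(p → (p → q)) → (p → q) = min(1, 1 − 0.40 + 0.24) = min(1, 0.84) = 0.84
(The value 0.84 < 1 shows this instance is not satisfied; fails in Ł∞ (the t-norm is not idempotent).)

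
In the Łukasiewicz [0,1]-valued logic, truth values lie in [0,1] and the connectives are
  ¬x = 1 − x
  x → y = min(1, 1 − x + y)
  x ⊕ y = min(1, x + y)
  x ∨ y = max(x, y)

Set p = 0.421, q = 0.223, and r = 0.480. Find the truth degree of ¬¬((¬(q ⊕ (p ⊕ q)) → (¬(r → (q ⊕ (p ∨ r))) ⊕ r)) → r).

p ⊕ q = min(1, 0.421 + 0.223) = min(1, 0.644) = 0.644
q ⊕ (p ⊕ q) = min(1, 0.223 + 0.644) = min(1, 0.867) = 0.867
¬(q ⊕ (p ⊕ q)) = 1 − 0.867 = 0.133
p ∨ r = max(0.421, 0.480) = 0.480
q ⊕ (p ∨ r) = min(1, 0.223 + 0.480) = min(1, 0.703) = 0.703
r → (q ⊕ (p ∨ r)) = min(1, 1 − 0.480 + 0.703) = min(1, 1.223) = 1.000
¬(r → (q ⊕ (p ∨ r))) = 1 − 1.000 = 0.000
¬(r → (q ⊕ (p ∨ r))) ⊕ r = min(1, 0.000 + 0.480) = min(1, 0.480) = 0.480
¬(q ⊕ (p ⊕ q)) → (¬(r → (q ⊕ (p ∨ r))) ⊕ r) = min(1, 1 − 0.133 + 0.480) = min(1, 1.347) = 1.000
(¬(q ⊕ (p ⊕ q)) → (¬(r → (q ⊕ (p ∨ r))) ⊕ r)) → r = min(1, 1 − 1.000 + 0.480) = min(1, 0.480) = 0.480
¬((¬(q ⊕ (p ⊕ q)) → (¬(r → (q ⊕ (p ∨ r))) ⊕ r)) → r) = 1 − 0.480 = 0.520
¬¬((¬(q ⊕ (p ⊕ q)) → (¬(r → (q ⊕ (p ∨ r))) ⊕ r)) → r) = 1 − 0.520 = 0.480

0.480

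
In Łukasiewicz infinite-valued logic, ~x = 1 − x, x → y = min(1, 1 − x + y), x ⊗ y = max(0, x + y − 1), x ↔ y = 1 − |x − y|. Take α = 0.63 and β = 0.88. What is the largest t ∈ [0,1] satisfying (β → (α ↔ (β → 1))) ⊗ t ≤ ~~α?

0.88

β → 1 = min(1, 1 − 0.88 + 1.00) = min(1, 1.12) = 1.00
α ↔ (β → 1) = 1 − |0.63 − 1.00| = 1 − 0.37 = 0.63
β → (α ↔ (β → 1)) = min(1, 1 − 0.88 + 0.63) = min(1, 0.75) = 0.75
So the left factor is β → (α ↔ (β → 1)) = 0.75.
~α = 1 − 0.63 = 0.37
~~α = 1 − 0.37 = 0.63
So the right-hand bound is ~~α = 0.63.
The residuum of the Łukasiewicz t-norm gives the supremum: min(1, 1 − 0.75 + 0.63).
1 − 0.75 + 0.63 = 0.88, so t = min(1, 0.88) = 0.88.
Check: 0.75 ⊗ 0.88 = max(0, 0.63) = 0.63 ≤ 0.63.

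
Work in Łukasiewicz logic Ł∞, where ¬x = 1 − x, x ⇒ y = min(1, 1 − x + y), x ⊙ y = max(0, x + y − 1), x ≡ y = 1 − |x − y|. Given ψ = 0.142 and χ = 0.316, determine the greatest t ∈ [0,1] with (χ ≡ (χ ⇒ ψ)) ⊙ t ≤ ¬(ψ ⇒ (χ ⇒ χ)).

χ ⇒ ψ = min(1, 1 − 0.316 + 0.142) = min(1, 0.826) = 0.826
χ ≡ (χ ⇒ ψ) = 1 − |0.316 − 0.826| = 1 − 0.510 = 0.490
So the left factor is χ ≡ (χ ⇒ ψ) = 0.490.
χ ⇒ χ = min(1, 1 − 0.316 + 0.316) = min(1, 1.000) = 1.000
ψ ⇒ (χ ⇒ χ) = min(1, 1 − 0.142 + 1.000) = min(1, 1.858) = 1.000
¬(ψ ⇒ (χ ⇒ χ)) = 1 − 1.000 = 0.000
So the right-hand bound is ¬(ψ ⇒ (χ ⇒ χ)) = 0.000.
The residuum of the Łukasiewicz t-norm gives the supremum: min(1, 1 − 0.490 + 0.000).
1 − 0.490 + 0.000 = 0.510, so t = min(1, 0.510) = 0.510.
Check: 0.490 ⊙ 0.510 = max(0, 0.000) = 0.000 ≤ 0.000.

0.510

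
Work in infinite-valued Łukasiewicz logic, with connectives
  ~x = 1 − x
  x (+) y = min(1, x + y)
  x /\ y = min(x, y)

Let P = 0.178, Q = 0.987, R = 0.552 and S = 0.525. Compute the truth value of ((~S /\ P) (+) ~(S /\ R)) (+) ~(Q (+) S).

~S = 1 − 0.525 = 0.475
~S /\ P = min(0.475, 0.178) = 0.178
S /\ R = min(0.525, 0.552) = 0.525
~(S /\ R) = 1 − 0.525 = 0.475
(~S /\ P) (+) ~(S /\ R) = min(1, 0.178 + 0.475) = min(1, 0.653) = 0.653
Q (+) S = min(1, 0.987 + 0.525) = min(1, 1.512) = 1.000
~(Q (+) S) = 1 − 1.000 = 0.000
((~S /\ P) (+) ~(S /\ R)) (+) ~(Q (+) S) = min(1, 0.653 + 0.000) = min(1, 0.653) = 0.653

0.653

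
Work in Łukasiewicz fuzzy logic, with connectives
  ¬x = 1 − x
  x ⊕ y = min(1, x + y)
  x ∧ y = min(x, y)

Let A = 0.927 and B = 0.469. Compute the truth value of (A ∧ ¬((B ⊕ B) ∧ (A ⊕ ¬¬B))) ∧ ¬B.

B ⊕ B = min(1, 0.469 + 0.469) = min(1, 0.938) = 0.938
¬B = 1 − 0.469 = 0.531
¬¬B = 1 − 0.531 = 0.469
A ⊕ ¬¬B = min(1, 0.927 + 0.469) = min(1, 1.396) = 1.000
(B ⊕ B) ∧ (A ⊕ ¬¬B) = min(0.938, 1.000) = 0.938
¬((B ⊕ B) ∧ (A ⊕ ¬¬B)) = 1 − 0.938 = 0.062
A ∧ ¬((B ⊕ B) ∧ (A ⊕ ¬¬B)) = min(0.927, 0.062) = 0.062
(A ∧ ¬((B ⊕ B) ∧ (A ⊕ ¬¬B))) ∧ ¬B = min(0.062, 0.531) = 0.062

0.062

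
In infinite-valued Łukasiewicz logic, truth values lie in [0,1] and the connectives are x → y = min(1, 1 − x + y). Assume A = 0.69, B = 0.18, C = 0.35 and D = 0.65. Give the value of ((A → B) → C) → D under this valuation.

A → B = min(1, 1 − 0.69 + 0.18) = min(1, 0.49) = 0.49
(A → B) → C = min(1, 1 − 0.49 + 0.35) = min(1, 0.86) = 0.86
((A → B) → C) → D = min(1, 1 − 0.86 + 0.65) = min(1, 0.79) = 0.79

0.79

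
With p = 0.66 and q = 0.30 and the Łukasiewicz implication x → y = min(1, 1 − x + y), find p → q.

0.64

p → q = min(1, 1 − 0.66 + 0.30) = min(1, 0.64) = 0.64
For comparison, the Gödel implication (1 if x ≤ y else y) would give 0.30.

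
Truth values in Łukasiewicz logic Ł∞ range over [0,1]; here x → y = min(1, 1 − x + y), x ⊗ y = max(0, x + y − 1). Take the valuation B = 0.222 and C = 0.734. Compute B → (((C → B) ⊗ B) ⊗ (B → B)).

0.778

C → B = min(1, 1 − 0.734 + 0.222) = min(1, 0.488) = 0.488
(C → B) ⊗ B = max(0, 0.488 + 0.222 − 1) = max(0, -0.290) = 0.000
B → B = min(1, 1 − 0.222 + 0.222) = min(1, 1.000) = 1.000
((C → B) ⊗ B) ⊗ (B → B) = max(0, 0.000 + 1.000 − 1) = max(0, 0.000) = 0.000
B → (((C → B) ⊗ B) ⊗ (B → B)) = min(1, 1 − 0.222 + 0.000) = min(1, 0.778) = 0.778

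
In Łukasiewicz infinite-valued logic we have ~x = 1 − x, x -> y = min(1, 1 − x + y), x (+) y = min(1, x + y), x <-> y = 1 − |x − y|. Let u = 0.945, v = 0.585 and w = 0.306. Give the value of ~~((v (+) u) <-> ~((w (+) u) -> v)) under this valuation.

v (+) u = min(1, 0.585 + 0.945) = min(1, 1.530) = 1.000
w (+) u = min(1, 0.306 + 0.945) = min(1, 1.251) = 1.000
(w (+) u) -> v = min(1, 1 − 1.000 + 0.585) = min(1, 0.585) = 0.585
~((w (+) u) -> v) = 1 − 0.585 = 0.415
(v (+) u) <-> ~((w (+) u) -> v) = 1 − |1.000 − 0.415| = 1 − 0.585 = 0.415
~((v (+) u) <-> ~((w (+) u) -> v)) = 1 − 0.415 = 0.585
~~((v (+) u) <-> ~((w (+) u) -> v)) = 1 − 0.585 = 0.415

0.415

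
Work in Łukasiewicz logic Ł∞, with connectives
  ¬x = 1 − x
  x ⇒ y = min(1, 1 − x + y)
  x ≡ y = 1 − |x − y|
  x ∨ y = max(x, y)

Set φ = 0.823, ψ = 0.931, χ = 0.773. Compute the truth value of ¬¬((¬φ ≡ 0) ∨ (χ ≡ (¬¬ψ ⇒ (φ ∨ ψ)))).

0.823

¬φ = 1 − 0.823 = 0.177
¬φ ≡ 0 = 1 − |0.177 − 0.000| = 1 − 0.177 = 0.823
¬ψ = 1 − 0.931 = 0.069
¬¬ψ = 1 − 0.069 = 0.931
φ ∨ ψ = max(0.823, 0.931) = 0.931
¬¬ψ ⇒ (φ ∨ ψ) = min(1, 1 − 0.931 + 0.931) = min(1, 1.000) = 1.000
χ ≡ (¬¬ψ ⇒ (φ ∨ ψ)) = 1 − |0.773 − 1.000| = 1 − 0.227 = 0.773
(¬φ ≡ 0) ∨ (χ ≡ (¬¬ψ ⇒ (φ ∨ ψ))) = max(0.823, 0.773) = 0.823
¬((¬φ ≡ 0) ∨ (χ ≡ (¬¬ψ ⇒ (φ ∨ ψ)))) = 1 − 0.823 = 0.177
¬¬((¬φ ≡ 0) ∨ (χ ≡ (¬¬ψ ⇒ (φ ∨ ψ)))) = 1 − 0.177 = 0.823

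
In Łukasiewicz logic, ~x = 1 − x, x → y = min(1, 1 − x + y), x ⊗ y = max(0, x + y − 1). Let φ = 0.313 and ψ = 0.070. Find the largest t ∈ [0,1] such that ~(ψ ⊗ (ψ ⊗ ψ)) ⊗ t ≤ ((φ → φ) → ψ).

ψ ⊗ ψ = max(0, 0.070 + 0.070 − 1) = max(0, -0.860) = 0.000
ψ ⊗ (ψ ⊗ ψ) = max(0, 0.070 + 0.000 − 1) = max(0, -0.930) = 0.000
~(ψ ⊗ (ψ ⊗ ψ)) = 1 − 0.000 = 1.000
So the left factor is ~(ψ ⊗ (ψ ⊗ ψ)) = 1.000.
φ → φ = min(1, 1 − 0.313 + 0.313) = min(1, 1.000) = 1.000
(φ → φ) → ψ = min(1, 1 − 1.000 + 0.070) = min(1, 0.070) = 0.070
So the right-hand bound is (φ → φ) → ψ = 0.070.
The residuum of the Łukasiewicz t-norm gives the supremum: min(1, 1 − 1.000 + 0.070).
1 − 1.000 + 0.070 = 0.070, so t = min(1, 0.070) = 0.070.
Check: 1.000 ⊗ 0.070 = max(0, 0.070) = 0.070 ≤ 0.070.

0.070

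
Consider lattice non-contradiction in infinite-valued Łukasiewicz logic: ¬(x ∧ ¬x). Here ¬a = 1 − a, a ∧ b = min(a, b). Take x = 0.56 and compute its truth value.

0.56

¬x = 1 − 0.56 = 0.44
x ∧ ¬x = min(0.56, 0.44) = 0.44
¬(x ∧ ¬x) = 1 − 0.44 = 0.56
(The value 0.56 < 1 shows this instance is not satisfied; not a Ł∞-tautology — its value is 1 − min(a, 1−a).)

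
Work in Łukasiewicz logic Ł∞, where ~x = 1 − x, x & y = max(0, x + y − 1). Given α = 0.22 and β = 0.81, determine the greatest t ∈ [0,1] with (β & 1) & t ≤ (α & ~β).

0.19

β & 1 = max(0, 0.81 + 1.00 − 1) = max(0, 0.81) = 0.81
So the left factor is β & 1 = 0.81.
~β = 1 − 0.81 = 0.19
α & ~β = max(0, 0.22 + 0.19 − 1) = max(0, -0.59) = 0.00
So the right-hand bound is α & ~β = 0.00.
The residuum of the Łukasiewicz t-norm gives the supremum: min(1, 1 − 0.81 + 0.00).
1 − 0.81 + 0.00 = 0.19, so t = min(1, 0.19) = 0.19.
Check: 0.81 & 0.19 = max(0, 0.00) = 0.00 ≤ 0.00.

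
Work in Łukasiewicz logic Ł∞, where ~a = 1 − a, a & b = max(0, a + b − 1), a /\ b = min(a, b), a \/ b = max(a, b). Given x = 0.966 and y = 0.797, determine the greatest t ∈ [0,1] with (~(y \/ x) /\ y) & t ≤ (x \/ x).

y \/ x = max(0.797, 0.966) = 0.966
~(y \/ x) = 1 − 0.966 = 0.034
~(y \/ x) /\ y = min(0.034, 0.797) = 0.034
So the left factor is ~(y \/ x) /\ y = 0.034.
x \/ x = max(0.966, 0.966) = 0.966
So the right-hand bound is x \/ x = 0.966.
The residuum of the Łukasiewicz t-norm gives the supremum: min(1, 1 − 0.034 + 0.966).
1 − 0.034 + 0.966 = 1.932, so t = min(1, 1.932) = 1.000.
Check: 0.034 & 1.000 = max(0, 0.034) = 0.034 ≤ 0.966.

1.000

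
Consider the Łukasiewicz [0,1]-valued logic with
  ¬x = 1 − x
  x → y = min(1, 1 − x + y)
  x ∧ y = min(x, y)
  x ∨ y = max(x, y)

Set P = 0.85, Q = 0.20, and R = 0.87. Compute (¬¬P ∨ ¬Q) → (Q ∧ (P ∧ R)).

¬P = 1 − 0.85 = 0.15
¬¬P = 1 − 0.15 = 0.85
¬Q = 1 − 0.20 = 0.80
¬¬P ∨ ¬Q = max(0.85, 0.80) = 0.85
P ∧ R = min(0.85, 0.87) = 0.85
Q ∧ (P ∧ R) = min(0.20, 0.85) = 0.20
(¬¬P ∨ ¬Q) → (Q ∧ (P ∧ R)) = min(1, 1 − 0.85 + 0.20) = min(1, 0.35) = 0.35

0.35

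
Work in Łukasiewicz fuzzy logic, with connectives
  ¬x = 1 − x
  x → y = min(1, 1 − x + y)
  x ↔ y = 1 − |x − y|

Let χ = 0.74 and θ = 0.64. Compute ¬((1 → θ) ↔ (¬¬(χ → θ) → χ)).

1 → θ = min(1, 1 − 1.00 + 0.64) = min(1, 0.64) = 0.64
χ → θ = min(1, 1 − 0.74 + 0.64) = min(1, 0.90) = 0.90
¬(χ → θ) = 1 − 0.90 = 0.10
¬¬(χ → θ) = 1 − 0.10 = 0.90
¬¬(χ → θ) → χ = min(1, 1 − 0.90 + 0.74) = min(1, 0.84) = 0.84
(1 → θ) ↔ (¬¬(χ → θ) → χ) = 1 − |0.64 − 0.84| = 1 − 0.20 = 0.80
¬((1 → θ) ↔ (¬¬(χ → θ) → χ)) = 1 − 0.80 = 0.20

0.20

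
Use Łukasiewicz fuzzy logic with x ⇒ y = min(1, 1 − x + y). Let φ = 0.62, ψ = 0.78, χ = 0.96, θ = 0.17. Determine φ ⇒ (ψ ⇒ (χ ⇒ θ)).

0.81

χ ⇒ θ = min(1, 1 − 0.96 + 0.17) = min(1, 0.21) = 0.21
ψ ⇒ (χ ⇒ θ) = min(1, 1 − 0.78 + 0.21) = min(1, 0.43) = 0.43
φ ⇒ (ψ ⇒ (χ ⇒ θ)) = min(1, 1 − 0.62 + 0.43) = min(1, 0.81) = 0.81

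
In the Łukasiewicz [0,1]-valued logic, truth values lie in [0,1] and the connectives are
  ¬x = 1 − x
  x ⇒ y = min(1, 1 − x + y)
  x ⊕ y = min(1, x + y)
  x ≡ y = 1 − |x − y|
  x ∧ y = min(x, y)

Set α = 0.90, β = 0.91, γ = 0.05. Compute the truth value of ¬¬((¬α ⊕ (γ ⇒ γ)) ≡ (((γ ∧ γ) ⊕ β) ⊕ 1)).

1.00

¬α = 1 − 0.90 = 0.10
γ ⇒ γ = min(1, 1 − 0.05 + 0.05) = min(1, 1.00) = 1.00
¬α ⊕ (γ ⇒ γ) = min(1, 0.10 + 1.00) = min(1, 1.10) = 1.00
γ ∧ γ = min(0.05, 0.05) = 0.05
(γ ∧ γ) ⊕ β = min(1, 0.05 + 0.91) = min(1, 0.96) = 0.96
((γ ∧ γ) ⊕ β) ⊕ 1 = min(1, 0.96 + 1.00) = min(1, 1.96) = 1.00
(¬α ⊕ (γ ⇒ γ)) ≡ (((γ ∧ γ) ⊕ β) ⊕ 1) = 1 − |1.00 − 1.00| = 1 − 0.00 = 1.00
¬((¬α ⊕ (γ ⇒ γ)) ≡ (((γ ∧ γ) ⊕ β) ⊕ 1)) = 1 − 1.00 = 0.00
¬¬((¬α ⊕ (γ ⇒ γ)) ≡ (((γ ∧ γ) ⊕ β) ⊕ 1)) = 1 − 0.00 = 1.00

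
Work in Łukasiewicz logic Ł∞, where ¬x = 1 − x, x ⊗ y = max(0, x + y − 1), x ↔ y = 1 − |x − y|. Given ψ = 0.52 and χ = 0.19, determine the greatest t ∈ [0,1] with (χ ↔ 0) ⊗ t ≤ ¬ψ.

0.67

χ ↔ 0 = 1 − |0.19 − 0.00| = 1 − 0.19 = 0.81
So the left factor is χ ↔ 0 = 0.81.
¬ψ = 1 − 0.52 = 0.48
So the right-hand bound is ¬ψ = 0.48.
The residuum of the Łukasiewicz t-norm gives the supremum: min(1, 1 − 0.81 + 0.48).
1 − 0.81 + 0.48 = 0.67, so t = min(1, 0.67) = 0.67.
Check: 0.81 ⊗ 0.67 = max(0, 0.48) = 0.48 ≤ 0.48.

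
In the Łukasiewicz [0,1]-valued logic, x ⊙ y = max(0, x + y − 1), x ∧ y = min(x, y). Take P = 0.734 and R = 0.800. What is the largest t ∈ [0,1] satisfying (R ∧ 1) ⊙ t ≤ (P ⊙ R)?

0.734

R ∧ 1 = min(0.800, 1.000) = 0.800
So the left factor is R ∧ 1 = 0.800.
P ⊙ R = max(0, 0.734 + 0.800 − 1) = max(0, 0.534) = 0.534
So the right-hand bound is P ⊙ R = 0.534.
The residuum of the Łukasiewicz t-norm gives the supremum: min(1, 1 − 0.800 + 0.534).
1 − 0.800 + 0.534 = 0.734, so t = min(1, 0.734) = 0.734.
Check: 0.800 ⊙ 0.734 = max(0, 0.534) = 0.534 ≤ 0.534.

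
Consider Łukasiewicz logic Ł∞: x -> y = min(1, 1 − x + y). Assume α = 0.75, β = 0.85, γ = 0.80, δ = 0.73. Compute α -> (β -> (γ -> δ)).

γ -> δ = min(1, 1 − 0.80 + 0.73) = min(1, 0.93) = 0.93
β -> (γ -> δ) = min(1, 1 − 0.85 + 0.93) = min(1, 1.08) = 1.00
α -> (β -> (γ -> δ)) = min(1, 1 − 0.75 + 1.00) = min(1, 1.25) = 1.00

1.00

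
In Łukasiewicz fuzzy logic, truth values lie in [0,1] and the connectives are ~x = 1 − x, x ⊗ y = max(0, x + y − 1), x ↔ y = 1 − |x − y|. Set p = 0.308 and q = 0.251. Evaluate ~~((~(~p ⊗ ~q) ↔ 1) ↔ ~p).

0.867

~p = 1 − 0.308 = 0.692
~q = 1 − 0.251 = 0.749
~p ⊗ ~q = max(0, 0.692 + 0.749 − 1) = max(0, 0.441) = 0.441
~(~p ⊗ ~q) = 1 − 0.441 = 0.559
~(~p ⊗ ~q) ↔ 1 = 1 − |0.559 − 1.000| = 1 − 0.441 = 0.559
(~(~p ⊗ ~q) ↔ 1) ↔ ~p = 1 − |0.559 − 0.692| = 1 − 0.133 = 0.867
~((~(~p ⊗ ~q) ↔ 1) ↔ ~p) = 1 − 0.867 = 0.133
~~((~(~p ⊗ ~q) ↔ 1) ↔ ~p) = 1 − 0.133 = 0.867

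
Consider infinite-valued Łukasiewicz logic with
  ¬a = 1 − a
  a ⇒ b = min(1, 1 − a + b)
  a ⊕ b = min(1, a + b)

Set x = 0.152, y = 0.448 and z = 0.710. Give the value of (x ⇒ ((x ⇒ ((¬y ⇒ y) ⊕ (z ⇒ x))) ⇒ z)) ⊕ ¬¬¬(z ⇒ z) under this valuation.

¬y = 1 − 0.448 = 0.552
¬y ⇒ y = min(1, 1 − 0.552 + 0.448) = min(1, 0.896) = 0.896
z ⇒ x = min(1, 1 − 0.710 + 0.152) = min(1, 0.442) = 0.442
(¬y ⇒ y) ⊕ (z ⇒ x) = min(1, 0.896 + 0.442) = min(1, 1.338) = 1.000
x ⇒ ((¬y ⇒ y) ⊕ (z ⇒ x)) = min(1, 1 − 0.152 + 1.000) = min(1, 1.848) = 1.000
(x ⇒ ((¬y ⇒ y) ⊕ (z ⇒ x))) ⇒ z = min(1, 1 − 1.000 + 0.710) = min(1, 0.710) = 0.710
x ⇒ ((x ⇒ ((¬y ⇒ y) ⊕ (z ⇒ x))) ⇒ z) = min(1, 1 − 0.152 + 0.710) = min(1, 1.558) = 1.000
z ⇒ z = min(1, 1 − 0.710 + 0.710) = min(1, 1.000) = 1.000
¬(z ⇒ z) = 1 − 1.000 = 0.000
¬¬(z ⇒ z) = 1 − 0.000 = 1.000
¬¬¬(z ⇒ z) = 1 − 1.000 = 0.000
(x ⇒ ((x ⇒ ((¬y ⇒ y) ⊕ (z ⇒ x))) ⇒ z)) ⊕ ¬¬¬(z ⇒ z) = min(1, 1.000 + 0.000) = min(1, 1.000) = 1.000

1.000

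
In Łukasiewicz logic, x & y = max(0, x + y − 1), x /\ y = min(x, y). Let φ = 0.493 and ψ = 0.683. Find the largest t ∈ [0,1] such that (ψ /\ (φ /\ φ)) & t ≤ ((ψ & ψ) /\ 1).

0.873

φ /\ φ = min(0.493, 0.493) = 0.493
ψ /\ (φ /\ φ) = min(0.683, 0.493) = 0.493
So the left factor is ψ /\ (φ /\ φ) = 0.493.
ψ & ψ = max(0, 0.683 + 0.683 − 1) = max(0, 0.366) = 0.366
(ψ & ψ) /\ 1 = min(0.366, 1.000) = 0.366
So the right-hand bound is (ψ & ψ) /\ 1 = 0.366.
The residuum of the Łukasiewicz t-norm gives the supremum: min(1, 1 − 0.493 + 0.366).
1 − 0.493 + 0.366 = 0.873, so t = min(1, 0.873) = 0.873.
Check: 0.493 & 0.873 = max(0, 0.366) = 0.366 ≤ 0.366.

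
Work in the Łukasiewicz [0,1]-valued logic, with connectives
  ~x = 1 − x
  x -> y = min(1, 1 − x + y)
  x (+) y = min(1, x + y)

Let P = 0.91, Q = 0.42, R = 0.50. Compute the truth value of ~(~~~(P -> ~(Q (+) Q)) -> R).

0.25

Q (+) Q = min(1, 0.42 + 0.42) = min(1, 0.84) = 0.84
~(Q (+) Q) = 1 − 0.84 = 0.16
P -> ~(Q (+) Q) = min(1, 1 − 0.91 + 0.16) = min(1, 0.25) = 0.25
~(P -> ~(Q (+) Q)) = 1 − 0.25 = 0.75
~~(P -> ~(Q (+) Q)) = 1 − 0.75 = 0.25
~~~(P -> ~(Q (+) Q)) = 1 − 0.25 = 0.75
~~~(P -> ~(Q (+) Q)) -> R = min(1, 1 − 0.75 + 0.50) = min(1, 0.75) = 0.75
~(~~~(P -> ~(Q (+) Q)) -> R) = 1 − 0.75 = 0.25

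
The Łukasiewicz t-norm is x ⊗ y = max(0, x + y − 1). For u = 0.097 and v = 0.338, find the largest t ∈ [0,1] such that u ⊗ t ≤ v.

The residuum of the Łukasiewicz t-norm gives the supremum: min(1, 1 − 0.097 + 0.338).
1 − 0.097 + 0.338 = 1.241, so t = min(1, 1.241) = 1.000.
Check: 0.097 ⊗ 1.000 = max(0, 0.097) = 0.097 ≤ 0.338.

1.000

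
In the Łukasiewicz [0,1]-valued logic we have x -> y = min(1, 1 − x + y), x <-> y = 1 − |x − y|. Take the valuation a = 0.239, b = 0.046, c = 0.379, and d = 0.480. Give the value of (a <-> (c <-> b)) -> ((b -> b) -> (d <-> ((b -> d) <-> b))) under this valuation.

0.994

c <-> b = 1 − |0.379 − 0.046| = 1 − 0.333 = 0.667
a <-> (c <-> b) = 1 − |0.239 − 0.667| = 1 − 0.428 = 0.572
b -> b = min(1, 1 − 0.046 + 0.046) = min(1, 1.000) = 1.000
b -> d = min(1, 1 − 0.046 + 0.480) = min(1, 1.434) = 1.000
(b -> d) <-> b = 1 − |1.000 − 0.046| = 1 − 0.954 = 0.046
d <-> ((b -> d) <-> b) = 1 − |0.480 − 0.046| = 1 − 0.434 = 0.566
(b -> b) -> (d <-> ((b -> d) <-> b)) = min(1, 1 − 1.000 + 0.566) = min(1, 0.566) = 0.566
(a <-> (c <-> b)) -> ((b -> b) -> (d <-> ((b -> d) <-> b))) = min(1, 1 − 0.572 + 0.566) = min(1, 0.994) = 0.994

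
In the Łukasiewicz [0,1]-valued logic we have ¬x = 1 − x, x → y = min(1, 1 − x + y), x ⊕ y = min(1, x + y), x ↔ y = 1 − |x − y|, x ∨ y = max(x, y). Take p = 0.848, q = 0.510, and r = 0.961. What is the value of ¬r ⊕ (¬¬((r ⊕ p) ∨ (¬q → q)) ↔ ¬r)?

¬r = 1 − 0.961 = 0.039
r ⊕ p = min(1, 0.961 + 0.848) = min(1, 1.809) = 1.000
¬q = 1 − 0.510 = 0.490
¬q → q = min(1, 1 − 0.490 + 0.510) = min(1, 1.020) = 1.000
(r ⊕ p) ∨ (¬q → q) = max(1.000, 1.000) = 1.000
¬((r ⊕ p) ∨ (¬q → q)) = 1 − 1.000 = 0.000
¬¬((r ⊕ p) ∨ (¬q → q)) = 1 − 0.000 = 1.000
¬¬((r ⊕ p) ∨ (¬q → q)) ↔ ¬r = 1 − |1.000 − 0.039| = 1 − 0.961 = 0.039
¬r ⊕ (¬¬((r ⊕ p) ∨ (¬q → q)) ↔ ¬r) = min(1, 0.039 + 0.039) = min(1, 0.078) = 0.078

0.078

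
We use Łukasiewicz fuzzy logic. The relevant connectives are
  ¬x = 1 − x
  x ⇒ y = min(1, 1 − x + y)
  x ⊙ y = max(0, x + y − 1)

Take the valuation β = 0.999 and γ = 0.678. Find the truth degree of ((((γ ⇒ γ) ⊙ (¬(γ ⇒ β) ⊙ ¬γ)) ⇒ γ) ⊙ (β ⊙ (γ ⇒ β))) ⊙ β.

0.998

γ ⇒ γ = min(1, 1 − 0.678 + 0.678) = min(1, 1.000) = 1.000
γ ⇒ β = min(1, 1 − 0.678 + 0.999) = min(1, 1.321) = 1.000
¬(γ ⇒ β) = 1 − 1.000 = 0.000
¬γ = 1 − 0.678 = 0.322
¬(γ ⇒ β) ⊙ ¬γ = max(0, 0.000 + 0.322 − 1) = max(0, -0.678) = 0.000
(γ ⇒ γ) ⊙ (¬(γ ⇒ β) ⊙ ¬γ) = max(0, 1.000 + 0.000 − 1) = max(0, 0.000) = 0.000
((γ ⇒ γ) ⊙ (¬(γ ⇒ β) ⊙ ¬γ)) ⇒ γ = min(1, 1 − 0.000 + 0.678) = min(1, 1.678) = 1.000
β ⊙ (γ ⇒ β) = max(0, 0.999 + 1.000 − 1) = max(0, 0.999) = 0.999
(((γ ⇒ γ) ⊙ (¬(γ ⇒ β) ⊙ ¬γ)) ⇒ γ) ⊙ (β ⊙ (γ ⇒ β)) = max(0, 1.000 + 0.999 − 1) = max(0, 0.999) = 0.999
((((γ ⇒ γ) ⊙ (¬(γ ⇒ β) ⊙ ¬γ)) ⇒ γ) ⊙ (β ⊙ (γ ⇒ β))) ⊙ β = max(0, 0.999 + 0.999 − 1) = max(0, 0.998) = 0.998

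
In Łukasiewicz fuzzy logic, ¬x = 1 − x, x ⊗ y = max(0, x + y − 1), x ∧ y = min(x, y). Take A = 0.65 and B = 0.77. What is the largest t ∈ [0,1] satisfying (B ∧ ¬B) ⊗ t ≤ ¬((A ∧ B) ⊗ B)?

1.00

¬B = 1 − 0.77 = 0.23
B ∧ ¬B = min(0.77, 0.23) = 0.23
So the left factor is B ∧ ¬B = 0.23.
A ∧ B = min(0.65, 0.77) = 0.65
(A ∧ B) ⊗ B = max(0, 0.65 + 0.77 − 1) = max(0, 0.42) = 0.42
¬((A ∧ B) ⊗ B) = 1 − 0.42 = 0.58
So the right-hand bound is ¬((A ∧ B) ⊗ B) = 0.58.
The residuum of the Łukasiewicz t-norm gives the supremum: min(1, 1 − 0.23 + 0.58).
1 − 0.23 + 0.58 = 1.35, so t = min(1, 1.35) = 1.00.
Check: 0.23 ⊗ 1.00 = max(0, 0.23) = 0.23 ≤ 0.58.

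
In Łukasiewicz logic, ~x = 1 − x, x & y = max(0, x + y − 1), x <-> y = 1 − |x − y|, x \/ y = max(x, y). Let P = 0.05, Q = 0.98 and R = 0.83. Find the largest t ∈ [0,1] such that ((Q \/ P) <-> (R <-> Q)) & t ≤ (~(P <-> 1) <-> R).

Q \/ P = max(0.98, 0.05) = 0.98
R <-> Q = 1 − |0.83 − 0.98| = 1 − 0.15 = 0.85
(Q \/ P) <-> (R <-> Q) = 1 − |0.98 − 0.85| = 1 − 0.13 = 0.87
So the left factor is (Q \/ P) <-> (R <-> Q) = 0.87.
P <-> 1 = 1 − |0.05 − 1.00| = 1 − 0.95 = 0.05
~(P <-> 1) = 1 − 0.05 = 0.95
~(P <-> 1) <-> R = 1 − |0.95 − 0.83| = 1 − 0.12 = 0.88
So the right-hand bound is ~(P <-> 1) <-> R = 0.88.
The residuum of the Łukasiewicz t-norm gives the supremum: min(1, 1 − 0.87 + 0.88).
1 − 0.87 + 0.88 = 1.01, so t = min(1, 1.01) = 1.00.
Check: 0.87 & 1.00 = max(0, 0.87) = 0.87 ≤ 0.88.

1.00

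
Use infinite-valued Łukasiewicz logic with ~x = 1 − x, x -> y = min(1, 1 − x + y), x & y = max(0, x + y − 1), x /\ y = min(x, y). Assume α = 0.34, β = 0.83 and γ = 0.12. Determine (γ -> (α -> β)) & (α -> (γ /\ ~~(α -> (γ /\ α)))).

0.78

α -> β = min(1, 1 − 0.34 + 0.83) = min(1, 1.49) = 1.00
γ -> (α -> β) = min(1, 1 − 0.12 + 1.00) = min(1, 1.88) = 1.00
γ /\ α = min(0.12, 0.34) = 0.12
α -> (γ /\ α) = min(1, 1 − 0.34 + 0.12) = min(1, 0.78) = 0.78
~(α -> (γ /\ α)) = 1 − 0.78 = 0.22
~~(α -> (γ /\ α)) = 1 − 0.22 = 0.78
γ /\ ~~(α -> (γ /\ α)) = min(0.12, 0.78) = 0.12
α -> (γ /\ ~~(α -> (γ /\ α))) = min(1, 1 − 0.34 + 0.12) = min(1, 0.78) = 0.78
(γ -> (α -> β)) & (α -> (γ /\ ~~(α -> (γ /\ α)))) = max(0, 1.00 + 0.78 − 1) = max(0, 0.78) = 0.78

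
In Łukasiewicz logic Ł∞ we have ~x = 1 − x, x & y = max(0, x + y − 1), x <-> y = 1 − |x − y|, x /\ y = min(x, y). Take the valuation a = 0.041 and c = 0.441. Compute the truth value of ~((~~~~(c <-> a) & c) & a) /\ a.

0.041

c <-> a = 1 − |0.441 − 0.041| = 1 − 0.400 = 0.600
~(c <-> a) = 1 − 0.600 = 0.400
~~(c <-> a) = 1 − 0.400 = 0.600
~~~(c <-> a) = 1 − 0.600 = 0.400
~~~~(c <-> a) = 1 − 0.400 = 0.600
~~~~(c <-> a) & c = max(0, 0.600 + 0.441 − 1) = max(0, 0.041) = 0.041
(~~~~(c <-> a) & c) & a = max(0, 0.041 + 0.041 − 1) = max(0, -0.918) = 0.000
~((~~~~(c <-> a) & c) & a) = 1 − 0.000 = 1.000
~((~~~~(c <-> a) & c) & a) /\ a = min(1.000, 0.041) = 0.041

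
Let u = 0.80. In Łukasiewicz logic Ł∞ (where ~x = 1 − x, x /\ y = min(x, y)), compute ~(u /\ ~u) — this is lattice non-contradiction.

~u = 1 − 0.80 = 0.20
u /\ ~u = min(0.80, 0.20) = 0.20
~(u /\ ~u) = 1 − 0.20 = 0.80
(The value 0.80 < 1 shows this instance is not satisfied; not a Ł∞-tautology — its value is 1 − min(a, 1−a).)

0.80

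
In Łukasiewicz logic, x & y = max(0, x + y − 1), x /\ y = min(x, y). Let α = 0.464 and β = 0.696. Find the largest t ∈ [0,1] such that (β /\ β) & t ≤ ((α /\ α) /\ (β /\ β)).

β /\ β = min(0.696, 0.696) = 0.696
So the left factor is β /\ β = 0.696.
α /\ α = min(0.464, 0.464) = 0.464
(α /\ α) /\ (β /\ β) = min(0.464, 0.696) = 0.464
So the right-hand bound is (α /\ α) /\ (β /\ β) = 0.464.
The residuum of the Łukasiewicz t-norm gives the supremum: min(1, 1 − 0.696 + 0.464).
1 − 0.696 + 0.464 = 0.768, so t = min(1, 0.768) = 0.768.
Check: 0.696 & 0.768 = max(0, 0.464) = 0.464 ≤ 0.464.

0.768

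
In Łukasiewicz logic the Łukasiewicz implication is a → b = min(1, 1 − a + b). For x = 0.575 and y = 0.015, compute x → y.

x → y = min(1, 1 − 0.575 + 0.015) = min(1, 0.440) = 0.440
For comparison, the Gödel implication (1 if a ≤ b else b) would give 0.015.

0.440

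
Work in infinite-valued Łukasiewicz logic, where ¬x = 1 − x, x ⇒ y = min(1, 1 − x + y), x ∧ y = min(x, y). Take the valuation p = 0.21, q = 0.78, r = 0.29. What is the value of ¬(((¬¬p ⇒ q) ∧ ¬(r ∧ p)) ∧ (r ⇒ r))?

0.21

¬p = 1 − 0.21 = 0.79
¬¬p = 1 − 0.79 = 0.21
¬¬p ⇒ q = min(1, 1 − 0.21 + 0.78) = min(1, 1.57) = 1.00
r ∧ p = min(0.29, 0.21) = 0.21
¬(r ∧ p) = 1 − 0.21 = 0.79
(¬¬p ⇒ q) ∧ ¬(r ∧ p) = min(1.00, 0.79) = 0.79
r ⇒ r = min(1, 1 − 0.29 + 0.29) = min(1, 1.00) = 1.00
((¬¬p ⇒ q) ∧ ¬(r ∧ p)) ∧ (r ⇒ r) = min(0.79, 1.00) = 0.79
¬(((¬¬p ⇒ q) ∧ ¬(r ∧ p)) ∧ (r ⇒ r)) = 1 − 0.79 = 0.21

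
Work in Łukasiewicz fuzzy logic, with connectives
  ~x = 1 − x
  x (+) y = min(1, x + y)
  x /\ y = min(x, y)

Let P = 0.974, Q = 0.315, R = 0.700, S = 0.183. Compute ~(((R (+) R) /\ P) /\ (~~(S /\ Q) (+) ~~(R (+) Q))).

0.026

R (+) R = min(1, 0.700 + 0.700) = min(1, 1.400) = 1.000
(R (+) R) /\ P = min(1.000, 0.974) = 0.974
S /\ Q = min(0.183, 0.315) = 0.183
~(S /\ Q) = 1 − 0.183 = 0.817
~~(S /\ Q) = 1 − 0.817 = 0.183
R (+) Q = min(1, 0.700 + 0.315) = min(1, 1.015) = 1.000
~(R (+) Q) = 1 − 1.000 = 0.000
~~(R (+) Q) = 1 − 0.000 = 1.000
~~(S /\ Q) (+) ~~(R (+) Q) = min(1, 0.183 + 1.000) = min(1, 1.183) = 1.000
((R (+) R) /\ P) /\ (~~(S /\ Q) (+) ~~(R (+) Q)) = min(0.974, 1.000) = 0.974
~(((R (+) R) /\ P) /\ (~~(S /\ Q) (+) ~~(R (+) Q))) = 1 − 0.974 = 0.026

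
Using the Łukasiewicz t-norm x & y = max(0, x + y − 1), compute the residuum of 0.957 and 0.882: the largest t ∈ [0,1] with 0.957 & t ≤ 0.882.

0.925

The residuum of the Łukasiewicz t-norm gives the supremum: min(1, 1 − 0.957 + 0.882).
1 − 0.957 + 0.882 = 0.925, so t = min(1, 0.925) = 0.925.
Check: 0.957 & 0.925 = max(0, 0.882) = 0.882 ≤ 0.882.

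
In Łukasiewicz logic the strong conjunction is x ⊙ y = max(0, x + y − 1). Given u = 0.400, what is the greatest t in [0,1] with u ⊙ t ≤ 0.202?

The residuum of the Łukasiewicz t-norm gives the supremum: min(1, 1 − 0.400 + 0.202).
1 − 0.400 + 0.202 = 0.802, so t = min(1, 0.802) = 0.802.
Check: 0.400 ⊙ 0.802 = max(0, 0.202) = 0.202 ≤ 0.202.

0.802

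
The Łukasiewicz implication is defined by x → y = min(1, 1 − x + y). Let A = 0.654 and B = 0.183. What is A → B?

0.529

A → B = min(1, 1 − 0.654 + 0.183) = min(1, 0.529) = 0.529
For comparison, the Gödel implication (1 if x ≤ y else y) would give 0.183.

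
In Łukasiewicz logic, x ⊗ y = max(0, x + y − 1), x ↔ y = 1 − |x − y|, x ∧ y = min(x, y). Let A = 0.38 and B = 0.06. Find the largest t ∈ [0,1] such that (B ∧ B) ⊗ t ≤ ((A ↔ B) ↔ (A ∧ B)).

B ∧ B = min(0.06, 0.06) = 0.06
So the left factor is B ∧ B = 0.06.
A ↔ B = 1 − |0.38 − 0.06| = 1 − 0.32 = 0.68
A ∧ B = min(0.38, 0.06) = 0.06
(A ↔ B) ↔ (A ∧ B) = 1 − |0.68 − 0.06| = 1 − 0.62 = 0.38
So the right-hand bound is (A ↔ B) ↔ (A ∧ B) = 0.38.
The residuum of the Łukasiewicz t-norm gives the supremum: min(1, 1 − 0.06 + 0.38).
1 − 0.06 + 0.38 = 1.32, so t = min(1, 1.32) = 1.00.
Check: 0.06 ⊗ 1.00 = max(0, 0.06) = 0.06 ≤ 0.38.

1.00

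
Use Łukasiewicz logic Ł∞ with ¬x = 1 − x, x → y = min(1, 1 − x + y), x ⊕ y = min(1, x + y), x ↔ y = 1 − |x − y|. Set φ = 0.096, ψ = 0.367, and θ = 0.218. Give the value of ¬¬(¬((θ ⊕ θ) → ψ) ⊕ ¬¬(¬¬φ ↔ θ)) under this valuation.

0.947

θ ⊕ θ = min(1, 0.218 + 0.218) = min(1, 0.436) = 0.436
(θ ⊕ θ) → ψ = min(1, 1 − 0.436 + 0.367) = min(1, 0.931) = 0.931
¬((θ ⊕ θ) → ψ) = 1 − 0.931 = 0.069
¬φ = 1 − 0.096 = 0.904
¬¬φ = 1 − 0.904 = 0.096
¬¬φ ↔ θ = 1 − |0.096 − 0.218| = 1 − 0.122 = 0.878
¬(¬¬φ ↔ θ) = 1 − 0.878 = 0.122
¬¬(¬¬φ ↔ θ) = 1 − 0.122 = 0.878
¬((θ ⊕ θ) → ψ) ⊕ ¬¬(¬¬φ ↔ θ) = min(1, 0.069 + 0.878) = min(1, 0.947) = 0.947
¬(¬((θ ⊕ θ) → ψ) ⊕ ¬¬(¬¬φ ↔ θ)) = 1 − 0.947 = 0.053
¬¬(¬((θ ⊕ θ) → ψ) ⊕ ¬¬(¬¬φ ↔ θ)) = 1 − 0.053 = 0.947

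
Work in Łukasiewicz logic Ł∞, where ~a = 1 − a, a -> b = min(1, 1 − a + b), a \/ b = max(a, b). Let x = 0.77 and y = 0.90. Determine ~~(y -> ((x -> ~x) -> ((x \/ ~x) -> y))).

1.00

~x = 1 − 0.77 = 0.23
x -> ~x = min(1, 1 − 0.77 + 0.23) = min(1, 0.46) = 0.46
x \/ ~x = max(0.77, 0.23) = 0.77
(x \/ ~x) -> y = min(1, 1 − 0.77 + 0.90) = min(1, 1.13) = 1.00
(x -> ~x) -> ((x \/ ~x) -> y) = min(1, 1 − 0.46 + 1.00) = min(1, 1.54) = 1.00
y -> ((x -> ~x) -> ((x \/ ~x) -> y)) = min(1, 1 − 0.90 + 1.00) = min(1, 1.10) = 1.00
~(y -> ((x -> ~x) -> ((x \/ ~x) -> y))) = 1 − 1.00 = 0.00
~~(y -> ((x -> ~x) -> ((x \/ ~x) -> y))) = 1 − 0.00 = 1.00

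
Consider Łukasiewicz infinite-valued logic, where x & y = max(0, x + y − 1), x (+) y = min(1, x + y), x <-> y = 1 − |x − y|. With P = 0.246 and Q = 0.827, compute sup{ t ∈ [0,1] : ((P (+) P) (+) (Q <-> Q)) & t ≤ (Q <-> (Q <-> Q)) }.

P (+) P = min(1, 0.246 + 0.246) = min(1, 0.492) = 0.492
Q <-> Q = 1 − |0.827 − 0.827| = 1 − 0.000 = 1.000
(P (+) P) (+) (Q <-> Q) = min(1, 0.492 + 1.000) = min(1, 1.492) = 1.000
So the left factor is (P (+) P) (+) (Q <-> Q) = 1.000.
Q <-> (Q <-> Q) = 1 − |0.827 − 1.000| = 1 − 0.173 = 0.827
So the right-hand bound is Q <-> (Q <-> Q) = 0.827.
The residuum of the Łukasiewicz t-norm gives the supremum: min(1, 1 − 1.000 + 0.827).
1 − 1.000 + 0.827 = 0.827, so t = min(1, 0.827) = 0.827.
Check: 1.000 & 0.827 = max(0, 0.827) = 0.827 ≤ 0.827.

0.827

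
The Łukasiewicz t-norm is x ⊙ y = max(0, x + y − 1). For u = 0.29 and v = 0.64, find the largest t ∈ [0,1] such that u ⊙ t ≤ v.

The residuum of the Łukasiewicz t-norm gives the supremum: min(1, 1 − 0.29 + 0.64).
1 − 0.29 + 0.64 = 1.35, so t = min(1, 1.35) = 1.00.
Check: 0.29 ⊙ 1.00 = max(0, 0.29) = 0.29 ≤ 0.64.

1.00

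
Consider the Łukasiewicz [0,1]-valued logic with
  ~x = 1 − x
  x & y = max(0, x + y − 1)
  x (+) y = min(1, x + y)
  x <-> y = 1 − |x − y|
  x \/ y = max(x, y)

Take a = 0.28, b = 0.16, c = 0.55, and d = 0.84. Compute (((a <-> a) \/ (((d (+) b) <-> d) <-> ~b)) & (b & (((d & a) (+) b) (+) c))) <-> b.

a <-> a = 1 − |0.28 − 0.28| = 1 − 0.00 = 1.00
d (+) b = min(1, 0.84 + 0.16) = min(1, 1.00) = 1.00
(d (+) b) <-> d = 1 − |1.00 − 0.84| = 1 − 0.16 = 0.84
~b = 1 − 0.16 = 0.84
((d (+) b) <-> d) <-> ~b = 1 − |0.84 − 0.84| = 1 − 0.00 = 1.00
(a <-> a) \/ (((d (+) b) <-> d) <-> ~b) = max(1.00, 1.00) = 1.00
d & a = max(0, 0.84 + 0.28 − 1) = max(0, 0.12) = 0.12
(d & a) (+) b = min(1, 0.12 + 0.16) = min(1, 0.28) = 0.28
((d & a) (+) b) (+) c = min(1, 0.28 + 0.55) = min(1, 0.83) = 0.83
b & (((d & a) (+) b) (+) c) = max(0, 0.16 + 0.83 − 1) = max(0, -0.01) = 0.00
((a <-> a) \/ (((d (+) b) <-> d) <-> ~b)) & (b & (((d & a) (+) b) (+) c)) = max(0, 1.00 + 0.00 − 1) = max(0, 0.00) = 0.00
(((a <-> a) \/ (((d (+) b) <-> d) <-> ~b)) & (b & (((d & a) (+) b) (+) c))) <-> b = 1 − |0.00 − 0.16| = 1 − 0.16 = 0.84

0.84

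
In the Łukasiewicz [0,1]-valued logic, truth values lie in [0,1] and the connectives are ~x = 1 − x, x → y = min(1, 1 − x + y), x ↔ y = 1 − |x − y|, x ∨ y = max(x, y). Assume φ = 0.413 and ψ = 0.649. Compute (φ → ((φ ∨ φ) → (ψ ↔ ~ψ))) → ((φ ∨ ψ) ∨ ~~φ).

φ ∨ φ = max(0.413, 0.413) = 0.413
~ψ = 1 − 0.649 = 0.351
ψ ↔ ~ψ = 1 − |0.649 − 0.351| = 1 − 0.298 = 0.702
(φ ∨ φ) → (ψ ↔ ~ψ) = min(1, 1 − 0.413 + 0.702) = min(1, 1.289) = 1.000
φ → ((φ ∨ φ) → (ψ ↔ ~ψ)) = min(1, 1 − 0.413 + 1.000) = min(1, 1.587) = 1.000
φ ∨ ψ = max(0.413, 0.649) = 0.649
~φ = 1 − 0.413 = 0.587
~~φ = 1 − 0.587 = 0.413
(φ ∨ ψ) ∨ ~~φ = max(0.649, 0.413) = 0.649
(φ → ((φ ∨ φ) → (ψ ↔ ~ψ))) → ((φ ∨ ψ) ∨ ~~φ) = min(1, 1 − 1.000 + 0.649) = min(1, 0.649) = 0.649

0.649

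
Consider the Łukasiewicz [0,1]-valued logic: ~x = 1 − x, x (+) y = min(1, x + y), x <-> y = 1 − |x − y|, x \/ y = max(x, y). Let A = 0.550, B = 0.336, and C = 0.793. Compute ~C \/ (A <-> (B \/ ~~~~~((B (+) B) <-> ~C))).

0.915

~C = 1 − 0.793 = 0.207
B (+) B = min(1, 0.336 + 0.336) = min(1, 0.672) = 0.672
(B (+) B) <-> ~C = 1 − |0.672 − 0.207| = 1 − 0.465 = 0.535
~((B (+) B) <-> ~C) = 1 − 0.535 = 0.465
~~((B (+) B) <-> ~C) = 1 − 0.465 = 0.535
~~~((B (+) B) <-> ~C) = 1 − 0.535 = 0.465
~~~~((B (+) B) <-> ~C) = 1 − 0.465 = 0.535
~~~~~((B (+) B) <-> ~C) = 1 − 0.535 = 0.465
B \/ ~~~~~((B (+) B) <-> ~C) = max(0.336, 0.465) = 0.465
A <-> (B \/ ~~~~~((B (+) B) <-> ~C)) = 1 − |0.550 − 0.465| = 1 − 0.085 = 0.915
~C \/ (A <-> (B \/ ~~~~~((B (+) B) <-> ~C))) = max(0.207, 0.915) = 0.915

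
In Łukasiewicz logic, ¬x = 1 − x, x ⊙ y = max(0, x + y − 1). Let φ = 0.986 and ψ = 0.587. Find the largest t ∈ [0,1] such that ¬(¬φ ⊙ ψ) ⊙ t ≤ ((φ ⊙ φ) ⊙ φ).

¬φ = 1 − 0.986 = 0.014
¬φ ⊙ ψ = max(0, 0.014 + 0.587 − 1) = max(0, -0.399) = 0.000
¬(¬φ ⊙ ψ) = 1 − 0.000 = 1.000
So the left factor is ¬(¬φ ⊙ ψ) = 1.000.
φ ⊙ φ = max(0, 0.986 + 0.986 − 1) = max(0, 0.972) = 0.972
(φ ⊙ φ) ⊙ φ = max(0, 0.972 + 0.986 − 1) = max(0, 0.958) = 0.958
So the right-hand bound is (φ ⊙ φ) ⊙ φ = 0.958.
The residuum of the Łukasiewicz t-norm gives the supremum: min(1, 1 − 1.000 + 0.958).
1 − 1.000 + 0.958 = 0.958, so t = min(1, 0.958) = 0.958.
Check: 1.000 ⊙ 0.958 = max(0, 0.958) = 0.958 ≤ 0.958.

0.958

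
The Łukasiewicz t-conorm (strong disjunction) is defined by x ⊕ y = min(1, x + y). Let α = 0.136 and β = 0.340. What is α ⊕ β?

α ⊕ β = min(1, 0.136 + 0.340) = min(1, 0.476) = 0.476
For comparison, the Gödel t-conorm max(x, y) would give 0.340.

0.476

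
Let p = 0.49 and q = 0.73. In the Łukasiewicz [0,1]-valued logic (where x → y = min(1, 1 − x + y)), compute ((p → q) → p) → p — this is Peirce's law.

1.00

p → q = min(1, 1 − 0.49 + 0.73) = min(1, 1.24) = 1.00
(p → q) → p = min(1, 1 − 1.00 + 0.49) = min(1, 0.49) = 0.49
((p → q) → p) → p = min(1, 1 − 0.49 + 0.49) = min(1, 1.00) = 1.00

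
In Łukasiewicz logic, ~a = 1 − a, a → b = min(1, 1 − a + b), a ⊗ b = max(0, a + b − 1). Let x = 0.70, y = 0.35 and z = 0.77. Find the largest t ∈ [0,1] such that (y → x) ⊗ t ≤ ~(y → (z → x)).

0.00

y → x = min(1, 1 − 0.35 + 0.70) = min(1, 1.35) = 1.00
So the left factor is y → x = 1.00.
z → x = min(1, 1 − 0.77 + 0.70) = min(1, 0.93) = 0.93
y → (z → x) = min(1, 1 − 0.35 + 0.93) = min(1, 1.58) = 1.00
~(y → (z → x)) = 1 − 1.00 = 0.00
So the right-hand bound is ~(y → (z → x)) = 0.00.
The residuum of the Łukasiewicz t-norm gives the supremum: min(1, 1 − 1.00 + 0.00).
1 − 1.00 + 0.00 = 0.00, so t = min(1, 0.00) = 0.00.
Check: 1.00 ⊗ 0.00 = max(0, 0.00) = 0.00 ≤ 0.00.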